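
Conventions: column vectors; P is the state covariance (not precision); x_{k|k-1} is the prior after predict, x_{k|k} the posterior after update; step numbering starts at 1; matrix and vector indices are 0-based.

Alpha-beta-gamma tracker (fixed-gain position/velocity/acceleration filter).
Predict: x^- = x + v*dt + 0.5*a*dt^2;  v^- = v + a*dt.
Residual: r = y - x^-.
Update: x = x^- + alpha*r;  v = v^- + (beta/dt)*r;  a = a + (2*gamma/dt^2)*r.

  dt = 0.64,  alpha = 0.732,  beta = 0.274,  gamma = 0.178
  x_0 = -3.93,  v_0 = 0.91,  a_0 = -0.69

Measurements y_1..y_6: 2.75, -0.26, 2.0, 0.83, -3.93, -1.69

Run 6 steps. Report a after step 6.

a_post = -5.5665

step 1: x_pred=-3.4889  r=6.2389  x^+=1.0780  v^+=3.1394  a^+=4.7325
step 2: x_pred=4.0564  r=-4.3164  x^+=0.8968  v^+=4.3203  a^+=0.9809
step 3: x_pred=3.8627  r=-1.8627  x^+=2.4992  v^+=4.1506  a^+=-0.6380
step 4: x_pred=5.0249  r=-4.1949  x^+=1.9542  v^+=1.9463  a^+=-4.2840
step 5: x_pred=2.3225  r=-6.2525  x^+=-2.2543  v^+=-3.4723  a^+=-9.7183
step 6: x_pred=-6.4669  r=4.7769  x^+=-2.9702  v^+=-7.6469  a^+=-5.5665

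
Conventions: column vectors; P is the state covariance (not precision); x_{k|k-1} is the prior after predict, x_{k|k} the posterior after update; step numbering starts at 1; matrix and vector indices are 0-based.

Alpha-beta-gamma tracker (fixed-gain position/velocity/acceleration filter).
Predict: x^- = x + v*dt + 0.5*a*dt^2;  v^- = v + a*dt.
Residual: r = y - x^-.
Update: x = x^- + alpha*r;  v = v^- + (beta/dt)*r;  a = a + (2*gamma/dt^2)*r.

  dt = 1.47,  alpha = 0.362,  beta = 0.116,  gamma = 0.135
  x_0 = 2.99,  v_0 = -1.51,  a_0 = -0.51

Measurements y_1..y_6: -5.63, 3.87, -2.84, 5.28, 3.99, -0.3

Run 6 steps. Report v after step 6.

v_post = 8.3797

step 1: x_pred=0.2193  r=-5.8493  x^+=-1.8982  v^+=-2.7213  a^+=-1.2409
step 2: x_pred=-7.2391  r=11.1091  x^+=-3.2176  v^+=-3.6687  a^+=0.1472
step 3: x_pred=-8.4515  r=5.6115  x^+=-6.4202  v^+=-3.0095  a^+=0.8484
step 4: x_pred=-9.9275  r=15.2075  x^+=-4.4224  v^+=-0.5623  a^+=2.7485
step 5: x_pred=-2.2794  r=6.2694  x^+=-0.0099  v^+=3.9727  a^+=3.5319
step 6: x_pred=9.6460  r=-9.9460  x^+=6.0455  v^+=8.3797  a^+=2.2891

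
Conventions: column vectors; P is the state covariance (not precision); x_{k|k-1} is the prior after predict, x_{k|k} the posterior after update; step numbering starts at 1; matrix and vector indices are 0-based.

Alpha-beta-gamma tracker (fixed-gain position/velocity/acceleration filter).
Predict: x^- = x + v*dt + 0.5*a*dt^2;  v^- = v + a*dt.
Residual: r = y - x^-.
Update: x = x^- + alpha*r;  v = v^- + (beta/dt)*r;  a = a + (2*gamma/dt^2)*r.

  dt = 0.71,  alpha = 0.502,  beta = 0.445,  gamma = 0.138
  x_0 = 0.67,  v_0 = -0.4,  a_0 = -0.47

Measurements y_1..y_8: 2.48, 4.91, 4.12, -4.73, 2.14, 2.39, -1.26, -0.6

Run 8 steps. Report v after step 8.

v_post = 0.8997

step 1: x_pred=0.2675  r=2.2125  x^+=1.3782  v^+=0.6530  a^+=0.7413
step 2: x_pred=2.0287  r=2.8813  x^+=3.4751  v^+=2.9852  a^+=2.3189
step 3: x_pred=6.1791  r=-2.0591  x^+=5.1454  v^+=3.3411  a^+=1.1915
step 4: x_pred=7.8179  r=-12.5479  x^+=1.5189  v^+=-3.6775  a^+=-5.6786
step 5: x_pred=-2.5234  r=4.6634  x^+=-0.1824  v^+=-4.7864  a^+=-3.1253
step 6: x_pred=-4.3685  r=6.7585  x^+=-0.9757  v^+=-2.7695  a^+=0.5750
step 7: x_pred=-2.7971  r=1.5371  x^+=-2.0255  v^+=-1.3978  a^+=1.4166
step 8: x_pred=-2.6609  r=2.0609  x^+=-1.6263  v^+=0.8997  a^+=2.5449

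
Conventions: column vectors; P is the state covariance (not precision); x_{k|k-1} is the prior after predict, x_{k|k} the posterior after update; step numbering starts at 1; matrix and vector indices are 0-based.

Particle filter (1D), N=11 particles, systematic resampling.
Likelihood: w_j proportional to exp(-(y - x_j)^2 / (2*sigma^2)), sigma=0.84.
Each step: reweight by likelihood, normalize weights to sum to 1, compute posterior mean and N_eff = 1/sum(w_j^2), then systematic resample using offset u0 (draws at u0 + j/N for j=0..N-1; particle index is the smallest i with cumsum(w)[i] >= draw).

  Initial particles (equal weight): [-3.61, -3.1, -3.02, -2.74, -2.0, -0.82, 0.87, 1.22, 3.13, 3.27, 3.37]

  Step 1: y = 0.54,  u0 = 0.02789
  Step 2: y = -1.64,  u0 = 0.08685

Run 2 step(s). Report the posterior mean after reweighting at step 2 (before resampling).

post_mean = -0.7269

step 1: w=[0.0000, 0.0000, 0.0001, 0.0003, 0.0053, 0.1387, 0.4762, 0.3707, 0.0044, 0.0026, 0.0018]  mean=0.7694  Neff=2.6082  idx=[5, 5, 6, 6, 6, 6, 6, 7, 7, 7, 7]
step 2: w=[0.4734, 0.4734, 0.0088, 0.0088, 0.0088, 0.0088, 0.0088, 0.0023, 0.0023, 0.0023, 0.0023]  mean=-0.7269  Neff=2.2288  idx=[0, 0, 0, 0, 0, 1, 1, 1, 1, 1, 9]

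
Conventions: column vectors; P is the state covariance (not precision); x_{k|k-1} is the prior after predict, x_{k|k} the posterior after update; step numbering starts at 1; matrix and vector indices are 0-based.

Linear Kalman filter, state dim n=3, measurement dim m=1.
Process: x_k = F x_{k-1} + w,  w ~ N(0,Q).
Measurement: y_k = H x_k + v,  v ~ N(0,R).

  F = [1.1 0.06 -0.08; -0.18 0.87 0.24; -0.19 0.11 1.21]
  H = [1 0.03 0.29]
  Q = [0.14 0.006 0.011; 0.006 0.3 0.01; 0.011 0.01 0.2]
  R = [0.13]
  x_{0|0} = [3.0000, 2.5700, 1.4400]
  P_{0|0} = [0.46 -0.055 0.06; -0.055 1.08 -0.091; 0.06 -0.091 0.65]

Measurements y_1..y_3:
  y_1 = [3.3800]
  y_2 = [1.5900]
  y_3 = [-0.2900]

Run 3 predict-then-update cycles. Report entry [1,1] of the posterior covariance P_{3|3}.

P_post[1,1] = 1.8151

step 1: x^-=[3.3390, 2.0415, 1.4551]  P^-=[0.6877 -0.0715 -0.0720; -0.0715 1.1438 0.2140; -0.0720 0.2140 1.1318]  S=[0.8716]  K=[0.7626; 0.0286; 0.3014]  nu=[-0.4422]  x^+=[3.0018, 2.0289, 1.3218]  P^+=[0.1808 -0.0905 -0.2723; -0.0905 1.1431 0.2065; -0.2723 0.2065 1.0527]
step 2: x^-=[3.3179, 1.5420, 1.2523]  P^-=[0.4036 -0.1632 -0.4844; -0.1632 1.3698 0.7426; -0.4844 0.7426 1.9455]  S=[0.4206]  K=[0.6140; 0.2218; 0.2426]  nu=[-2.1373]  x^+=[2.0057, 1.0680, 0.7338]  P^+=[0.2451 -0.2204 -0.5471; -0.2204 1.3491 0.7200; -0.5471 0.7200 1.9208]
step 3: x^-=[2.2116, 0.7443, 0.6243]  P^-=[0.5140 -0.4096 -0.9320; -0.4096 1.8567 1.6671; -0.9320 1.6671 3.4898]  S=[0.4030]  K=[0.5742; 0.3215; 0.3228]  nu=[-2.7050]  x^+=[0.6584, -0.1253, -0.2488]  P^+=[0.3811 -0.4840 -1.0067; -0.4840 1.8151 1.6253; -1.0067 1.6253 3.4478]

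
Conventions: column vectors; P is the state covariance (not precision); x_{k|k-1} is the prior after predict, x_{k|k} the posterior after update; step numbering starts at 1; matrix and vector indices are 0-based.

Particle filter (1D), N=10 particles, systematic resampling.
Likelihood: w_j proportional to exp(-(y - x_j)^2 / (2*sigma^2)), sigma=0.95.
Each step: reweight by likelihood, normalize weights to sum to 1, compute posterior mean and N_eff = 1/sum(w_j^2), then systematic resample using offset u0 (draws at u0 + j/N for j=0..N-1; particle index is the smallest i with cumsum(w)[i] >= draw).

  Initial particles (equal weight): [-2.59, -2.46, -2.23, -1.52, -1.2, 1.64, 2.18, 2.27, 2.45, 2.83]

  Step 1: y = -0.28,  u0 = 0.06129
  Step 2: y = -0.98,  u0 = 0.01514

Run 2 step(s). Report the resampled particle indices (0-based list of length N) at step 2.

resampled_idx = [0, 2, 2, 3, 4, 4, 5, 6, 6, 7]

step 1: w=[0.0344, 0.0476, 0.0805, 0.2824, 0.4142, 0.0859, 0.0232, 0.0180, 0.0107, 0.0031]  mean=-1.0449  Neff=3.7091  idx=[1, 2, 3, 3, 4, 4, 4, 4, 5, 6]
step 2: w=[0.0469, 0.0664, 0.1342, 0.1342, 0.1536, 0.1536, 0.1536, 0.1536, 0.0035, 0.0006]  mean=-1.4012  Neff=7.3019  idx=[0, 2, 2, 3, 4, 4, 5, 6, 6, 7]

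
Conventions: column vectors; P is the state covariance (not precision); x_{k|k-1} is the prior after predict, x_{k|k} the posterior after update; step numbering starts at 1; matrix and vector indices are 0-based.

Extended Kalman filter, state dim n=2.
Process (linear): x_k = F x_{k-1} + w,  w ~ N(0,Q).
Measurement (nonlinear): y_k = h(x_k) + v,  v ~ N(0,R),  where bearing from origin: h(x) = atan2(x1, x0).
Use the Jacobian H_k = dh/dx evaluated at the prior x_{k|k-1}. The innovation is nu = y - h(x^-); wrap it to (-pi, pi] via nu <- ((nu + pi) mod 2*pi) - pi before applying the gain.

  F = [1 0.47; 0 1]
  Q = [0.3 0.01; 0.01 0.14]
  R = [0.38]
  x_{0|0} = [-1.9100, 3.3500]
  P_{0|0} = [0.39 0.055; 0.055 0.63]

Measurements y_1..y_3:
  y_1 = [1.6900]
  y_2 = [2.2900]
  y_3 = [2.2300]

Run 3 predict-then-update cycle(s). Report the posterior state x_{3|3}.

x_post = [0.9414, 2.9164]

step 1: x^-=[-0.3355, 3.3500]  P^-=[0.8809 0.3611; 0.3611 0.7700]  H_jac=[-0.2955 -0.0296]  S=[0.4639]  K=[-0.5842; -0.2792]  nu=[0.0194]  x^+=[-0.3468, 3.3446]  P^+=[0.7225 0.2854; 0.2854 0.7338]
step 2: x^-=[1.2251, 3.3446]  P^-=[1.4530 0.6403; 0.6403 0.8738]  H_jac=[-0.2636 0.0966]  S=[0.4565]  K=[-0.7036; -0.1849]  nu=[1.0703]  x^+=[0.4721, 3.1466]  P^+=[1.2270 0.5809; 0.5809 0.8582]
step 3: x^-=[1.9510, 3.1466]  P^-=[2.2627 0.9943; 0.9943 0.9982]  H_jac=[-0.2296 0.1423]  S=[0.4545]  K=[-0.8315; -0.1896]  nu=[1.2142]  x^+=[0.9414, 2.9164]  P^+=[1.9485 0.9227; 0.9227 0.9819]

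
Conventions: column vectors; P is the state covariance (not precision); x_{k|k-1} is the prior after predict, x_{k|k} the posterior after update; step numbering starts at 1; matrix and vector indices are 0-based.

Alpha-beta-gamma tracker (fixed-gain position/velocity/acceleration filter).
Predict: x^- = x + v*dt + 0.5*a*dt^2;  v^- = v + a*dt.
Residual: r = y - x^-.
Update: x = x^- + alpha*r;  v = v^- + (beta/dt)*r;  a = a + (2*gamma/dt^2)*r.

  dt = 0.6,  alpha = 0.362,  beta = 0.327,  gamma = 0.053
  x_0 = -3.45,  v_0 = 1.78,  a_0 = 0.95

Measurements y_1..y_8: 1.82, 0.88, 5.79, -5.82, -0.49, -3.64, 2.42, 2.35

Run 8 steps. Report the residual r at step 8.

resid = 9.4641

step 1: x_pred=-2.2110  r=4.0310  x^+=-0.7518  v^+=4.5469  a^+=2.1369
step 2: x_pred=2.3610  r=-1.4810  x^+=1.8249  v^+=5.0219  a^+=1.7008
step 3: x_pred=5.1442  r=0.6458  x^+=5.3780  v^+=6.3944  a^+=1.8910
step 4: x_pred=9.5550  r=-15.3750  x^+=3.9892  v^+=-0.8504  a^+=-2.6361
step 5: x_pred=3.0045  r=-3.4945  x^+=1.7395  v^+=-4.3365  a^+=-3.6650
step 6: x_pred=-1.5221  r=-2.1179  x^+=-2.2888  v^+=-7.6898  a^+=-4.2886
step 7: x_pred=-7.6746  r=10.0946  x^+=-4.0204  v^+=-4.7614  a^+=-1.3163
step 8: x_pred=-7.1141  r=9.4641  x^+=-3.6881  v^+=-0.3932  a^+=1.4704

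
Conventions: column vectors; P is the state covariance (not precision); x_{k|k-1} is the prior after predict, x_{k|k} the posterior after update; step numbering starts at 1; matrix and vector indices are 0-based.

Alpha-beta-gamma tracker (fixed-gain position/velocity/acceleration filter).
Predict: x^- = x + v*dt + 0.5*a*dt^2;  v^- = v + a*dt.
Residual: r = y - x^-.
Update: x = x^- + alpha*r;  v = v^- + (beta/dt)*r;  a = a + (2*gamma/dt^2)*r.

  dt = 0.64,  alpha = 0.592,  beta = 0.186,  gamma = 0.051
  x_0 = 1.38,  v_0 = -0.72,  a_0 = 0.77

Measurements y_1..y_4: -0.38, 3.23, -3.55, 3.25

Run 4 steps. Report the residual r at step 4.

step 1: x_pred=1.0769  r=-1.4569  x^+=0.2144  v^+=-0.6506  a^+=0.4072
step 2: x_pred=-0.1186  r=3.3486  x^+=1.8638  v^+=0.5832  a^+=1.2411
step 3: x_pred=2.4912  r=-6.0412  x^+=-1.0852  v^+=-0.3783  a^+=-0.2633
step 4: x_pred=-1.3812  r=4.6312  x^+=1.3605  v^+=0.7992  a^+=0.8900

resid = 4.6312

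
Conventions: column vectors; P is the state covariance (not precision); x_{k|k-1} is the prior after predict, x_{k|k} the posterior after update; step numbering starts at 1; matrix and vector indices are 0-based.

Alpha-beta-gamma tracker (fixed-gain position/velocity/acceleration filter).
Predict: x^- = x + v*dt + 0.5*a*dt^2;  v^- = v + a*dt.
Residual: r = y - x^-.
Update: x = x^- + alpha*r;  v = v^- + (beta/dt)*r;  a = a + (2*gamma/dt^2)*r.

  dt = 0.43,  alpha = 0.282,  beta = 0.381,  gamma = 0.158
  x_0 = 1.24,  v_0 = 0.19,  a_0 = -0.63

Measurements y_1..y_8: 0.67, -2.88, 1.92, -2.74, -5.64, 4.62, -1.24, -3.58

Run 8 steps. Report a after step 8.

step 1: x_pred=1.2635  r=-0.5935  x^+=1.0961  v^+=-0.6067  a^+=-1.6442
step 2: x_pred=0.6832  r=-3.5632  x^+=-0.3216  v^+=-4.4709  a^+=-7.7339
step 3: x_pred=-2.9591  r=4.8791  x^+=-1.5832  v^+=-3.4734  a^+=0.6047
step 4: x_pred=-3.0208  r=0.2808  x^+=-2.9416  v^+=-2.9645  a^+=1.0847
step 5: x_pred=-4.1161  r=-1.5239  x^+=-4.5458  v^+=-3.8483  a^+=-1.5197
step 6: x_pred=-6.3411  r=10.9611  x^+=-3.2501  v^+=5.2102  a^+=17.2132
step 7: x_pred=0.5817  r=-1.8217  x^+=0.0680  v^+=10.9978  a^+=14.0999
step 8: x_pred=6.1006  r=-9.6806  x^+=3.3706  v^+=8.4833  a^+=-2.4445

a_post = -2.4445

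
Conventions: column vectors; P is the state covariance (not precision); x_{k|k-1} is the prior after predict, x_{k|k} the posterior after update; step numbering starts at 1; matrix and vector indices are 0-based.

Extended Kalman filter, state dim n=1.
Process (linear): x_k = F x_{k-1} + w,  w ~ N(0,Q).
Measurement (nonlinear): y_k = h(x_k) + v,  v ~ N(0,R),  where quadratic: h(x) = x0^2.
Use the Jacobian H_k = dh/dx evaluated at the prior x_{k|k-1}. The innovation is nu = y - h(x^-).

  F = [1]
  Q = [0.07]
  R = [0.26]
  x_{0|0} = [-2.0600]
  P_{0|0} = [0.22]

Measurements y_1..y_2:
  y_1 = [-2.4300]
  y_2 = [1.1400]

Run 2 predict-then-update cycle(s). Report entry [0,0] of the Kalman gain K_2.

step 1: x^-=[-2.0600]  P^-=[0.2900]  H_jac=[-4.1200]  S=[5.1826]  K=[-0.2305]  nu=[-6.6736]  x^+=[-0.5215]  P^+=[0.0145]
step 2: x^-=[-0.5215]  P^-=[0.0845]  H_jac=[-1.0429]  S=[0.3520]  K=[-0.2505]  nu=[0.8681]  x^+=[-0.7389]  P^+=[0.0625]

K[0,0] = -0.2505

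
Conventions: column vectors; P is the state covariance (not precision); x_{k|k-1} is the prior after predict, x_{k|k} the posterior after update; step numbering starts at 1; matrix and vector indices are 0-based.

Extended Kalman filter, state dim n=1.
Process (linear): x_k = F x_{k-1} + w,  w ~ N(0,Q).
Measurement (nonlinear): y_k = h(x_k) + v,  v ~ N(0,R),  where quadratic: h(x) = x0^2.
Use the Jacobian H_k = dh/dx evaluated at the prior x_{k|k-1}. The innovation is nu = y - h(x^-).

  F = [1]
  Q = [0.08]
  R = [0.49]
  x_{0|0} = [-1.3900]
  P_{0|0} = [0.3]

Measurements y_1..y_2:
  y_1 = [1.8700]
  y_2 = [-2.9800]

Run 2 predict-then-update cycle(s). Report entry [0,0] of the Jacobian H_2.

step 1: x^-=[-1.3900]  P^-=[0.3800]  H_jac=[-2.7800]  S=[3.4268]  K=[-0.3083]  nu=[-0.0621]  x^+=[-1.3709]  P^+=[0.0543]
step 2: x^-=[-1.3709]  P^-=[0.1343]  H_jac=[-2.7417]  S=[1.4998]  K=[-0.2456]  nu=[-4.8592]  x^+=[-0.1776]  P^+=[0.0439]

H_jac[0,0] = -2.7417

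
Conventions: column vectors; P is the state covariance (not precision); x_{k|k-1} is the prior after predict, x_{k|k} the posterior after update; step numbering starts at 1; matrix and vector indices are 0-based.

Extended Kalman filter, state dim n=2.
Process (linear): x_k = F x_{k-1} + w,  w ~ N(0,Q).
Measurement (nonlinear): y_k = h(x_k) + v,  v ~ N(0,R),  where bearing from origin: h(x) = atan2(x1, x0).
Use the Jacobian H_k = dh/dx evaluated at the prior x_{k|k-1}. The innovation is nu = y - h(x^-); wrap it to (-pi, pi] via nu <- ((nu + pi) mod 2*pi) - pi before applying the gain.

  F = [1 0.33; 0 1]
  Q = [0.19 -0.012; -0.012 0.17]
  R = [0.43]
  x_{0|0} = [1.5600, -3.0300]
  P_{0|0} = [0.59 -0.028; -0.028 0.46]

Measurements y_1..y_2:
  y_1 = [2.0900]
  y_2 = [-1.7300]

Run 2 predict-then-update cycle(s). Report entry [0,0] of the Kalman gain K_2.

K[0,0] = 0.3786

step 1: x^-=[0.5601, -3.0300]  P^-=[0.8116 0.1118; 0.1118 0.6300]  H_jac=[0.3191 0.0590]  S=[0.5191]  K=[0.5117; 0.1403]  nu=[-2.8052]  x^+=[-0.8753, -3.4237]  P^+=[0.6757 0.0745; 0.0745 0.6198]
step 2: x^-=[-2.0051, -3.4237]  P^-=[0.9824 0.2671; 0.2671 0.7898]  H_jac=[0.2175 -0.1274]  S=[0.4745]  K=[0.3786; -0.0896]  nu=[0.3706]  x^+=[-1.8648, -3.4569]  P^+=[0.9144 0.2831; 0.2831 0.7860]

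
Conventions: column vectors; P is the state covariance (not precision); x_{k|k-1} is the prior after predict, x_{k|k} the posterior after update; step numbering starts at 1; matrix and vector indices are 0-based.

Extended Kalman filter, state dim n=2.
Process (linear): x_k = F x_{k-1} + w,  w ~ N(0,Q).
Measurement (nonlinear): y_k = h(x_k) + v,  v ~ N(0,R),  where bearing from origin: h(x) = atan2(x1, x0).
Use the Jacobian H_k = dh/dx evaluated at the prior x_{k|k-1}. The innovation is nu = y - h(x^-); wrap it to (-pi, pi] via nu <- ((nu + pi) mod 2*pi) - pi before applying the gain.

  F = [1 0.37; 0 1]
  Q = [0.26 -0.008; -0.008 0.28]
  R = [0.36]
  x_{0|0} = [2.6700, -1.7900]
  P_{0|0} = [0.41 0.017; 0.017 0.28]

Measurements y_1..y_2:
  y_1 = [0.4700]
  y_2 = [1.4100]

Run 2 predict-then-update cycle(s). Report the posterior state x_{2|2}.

step 1: x^-=[2.0077, -1.7900]  P^-=[0.7209 0.1126; 0.1126 0.5600]  H_jac=[0.2474 0.2775]  S=[0.4627]  K=[0.4530; 0.3961]  nu=[1.1981]  x^+=[2.5505, -1.3155]  P^+=[0.6260 0.0296; 0.0296 0.4874]
step 2: x^-=[2.0637, -1.3155]  P^-=[0.9746 0.2019; 0.2019 0.7674]  H_jac=[0.2196 0.3446]  S=[0.5287]  K=[0.5365; 0.5840]  nu=[1.9775]  x^+=[3.1246, -0.1605]  P^+=[0.8224 0.0363; 0.0363 0.5871]

x_post = [3.1246, -0.1605]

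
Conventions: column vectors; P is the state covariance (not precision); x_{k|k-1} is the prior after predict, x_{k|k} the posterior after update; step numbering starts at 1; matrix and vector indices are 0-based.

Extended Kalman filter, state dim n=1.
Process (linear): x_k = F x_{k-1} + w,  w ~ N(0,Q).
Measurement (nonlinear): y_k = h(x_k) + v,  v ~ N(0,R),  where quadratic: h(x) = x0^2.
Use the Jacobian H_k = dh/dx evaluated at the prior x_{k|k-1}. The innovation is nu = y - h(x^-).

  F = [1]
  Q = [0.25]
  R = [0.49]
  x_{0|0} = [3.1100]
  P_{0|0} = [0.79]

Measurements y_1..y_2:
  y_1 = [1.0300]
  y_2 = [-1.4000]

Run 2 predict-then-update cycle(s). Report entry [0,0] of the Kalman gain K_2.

step 1: x^-=[3.1100]  P^-=[1.0400]  H_jac=[6.2200]  S=[40.7259]  K=[0.1588]  nu=[-8.6421]  x^+=[1.7373]  P^+=[0.0125]
step 2: x^-=[1.7373]  P^-=[0.2625]  H_jac=[3.4746]  S=[3.6593]  K=[0.2493]  nu=[-4.4183]  x^+=[0.6360]  P^+=[0.0352]

K[0,0] = 0.2493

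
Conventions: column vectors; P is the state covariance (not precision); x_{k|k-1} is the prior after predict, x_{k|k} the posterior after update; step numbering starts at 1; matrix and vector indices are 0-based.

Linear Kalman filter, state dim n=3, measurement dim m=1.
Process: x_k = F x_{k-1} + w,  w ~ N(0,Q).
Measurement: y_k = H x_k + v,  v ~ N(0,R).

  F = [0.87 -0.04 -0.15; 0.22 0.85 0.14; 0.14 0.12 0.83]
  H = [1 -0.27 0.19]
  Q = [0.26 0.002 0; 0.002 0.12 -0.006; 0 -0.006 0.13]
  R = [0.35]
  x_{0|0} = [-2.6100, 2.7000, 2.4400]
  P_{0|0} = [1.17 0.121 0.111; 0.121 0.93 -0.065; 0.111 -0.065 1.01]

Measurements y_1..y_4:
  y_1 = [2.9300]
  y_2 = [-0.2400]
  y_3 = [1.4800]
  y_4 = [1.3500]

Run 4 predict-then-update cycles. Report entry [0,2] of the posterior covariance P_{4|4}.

step 1: x^-=[-2.7447, 2.0624, 1.9838]  P^-=[1.1316 0.2800 0.1054; 0.2800 0.9050 0.2353; 0.1054 0.2353 0.8790]  S=[1.4440]  K=[0.7452; 0.0557; 0.1446]  nu=[5.8546]  x^+=[1.6180, 2.3884, 2.8307]  P^+=[0.3298 0.2201 -0.0502; 0.2201 0.9005 0.2237; -0.0502 0.2237 0.8488]
step 2: x^-=[0.8875, 2.7824, 2.8626]  P^-=[0.5306 0.1433 -0.0948; 0.1433 0.9357 0.3781; -0.0948 0.3781 0.7745]  S=[0.8246]  K=[0.5747; -0.0455; -0.0603]  nu=[-0.9202]  x^+=[0.3587, 2.8243, 2.9180]  P^+=[0.2582 0.1648 -0.0662; 0.1648 0.9340 0.3758; -0.0662 0.3758 0.7715]
step 3: x^-=[-0.2386, 2.8880, 2.8111]  P^-=[0.4846 0.0680 -0.1184; 0.0680 0.9694 0.4689; -0.1184 0.4689 0.7450]  S=[0.8023]  K=[0.5531; -0.1304; -0.1290]  nu=[1.9643]  x^+=[0.8478, 2.6319, 2.5577]  P^+=[0.2392 0.1259 -0.0612; 0.1259 0.9558 0.4554; -0.0612 0.4554 0.7316]
step 4: x^-=[0.2486, 2.7817, 2.5574]  P^-=[0.4717 0.0259 -0.1203; 0.0259 0.9882 0.5187; -0.1203 0.5187 0.7332]  S=[0.8073]  K=[0.5473; -0.1764; -0.1500]  nu=[1.3665]  x^+=[0.9966, 2.5407, 2.3525]  P^+=[0.2299 0.1038 -0.0541; 0.1038 0.9631 0.4974; -0.0541 0.4974 0.7150]

P_post[0,2] = -0.0541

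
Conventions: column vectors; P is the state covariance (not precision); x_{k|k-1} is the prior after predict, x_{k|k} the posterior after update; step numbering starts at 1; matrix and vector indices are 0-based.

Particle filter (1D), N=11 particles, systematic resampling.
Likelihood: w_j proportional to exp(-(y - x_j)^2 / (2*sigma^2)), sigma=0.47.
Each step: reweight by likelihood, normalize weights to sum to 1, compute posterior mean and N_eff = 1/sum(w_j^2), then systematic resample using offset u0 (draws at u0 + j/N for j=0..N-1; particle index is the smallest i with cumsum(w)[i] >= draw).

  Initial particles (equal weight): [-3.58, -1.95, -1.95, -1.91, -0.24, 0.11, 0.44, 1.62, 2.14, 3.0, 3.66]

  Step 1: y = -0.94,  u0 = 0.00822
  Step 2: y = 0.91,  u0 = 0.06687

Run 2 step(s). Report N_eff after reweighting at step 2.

N_eff = 3.4796

step 1: w=[0.0000, 0.1337, 0.1337, 0.1599, 0.4437, 0.1109, 0.0181, 0.0000, 0.0000, 0.0000, 0.0000]  mean=-0.9131  Neff=3.6920  idx=[1, 1, 2, 3, 3, 4, 4, 4, 4, 4, 5]
step 2: w=[0.0000, 0.0000, 0.0000, 0.0000, 0.0000, 0.1032, 0.1032, 0.1032, 0.1032, 0.1032, 0.4839]  mean=-0.0707  Neff=3.4796  idx=[5, 6, 7, 8, 9, 10, 10, 10, 10, 10, 10]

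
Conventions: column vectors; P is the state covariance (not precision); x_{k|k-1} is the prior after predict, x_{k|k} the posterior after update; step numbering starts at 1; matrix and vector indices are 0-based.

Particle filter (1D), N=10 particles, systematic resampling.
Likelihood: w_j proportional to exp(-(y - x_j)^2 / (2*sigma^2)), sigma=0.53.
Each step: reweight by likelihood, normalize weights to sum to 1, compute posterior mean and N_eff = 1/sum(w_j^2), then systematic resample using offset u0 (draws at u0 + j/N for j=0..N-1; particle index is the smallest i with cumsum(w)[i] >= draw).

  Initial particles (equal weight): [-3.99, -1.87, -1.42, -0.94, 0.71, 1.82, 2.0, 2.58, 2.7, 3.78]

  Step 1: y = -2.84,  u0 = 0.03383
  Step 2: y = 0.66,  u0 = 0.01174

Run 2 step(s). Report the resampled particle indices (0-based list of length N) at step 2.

resampled_idx = [3, 8, 9, 9, 9, 9, 9, 9, 9, 9]

step 1: w=[0.3049, 0.6013, 0.0887, 0.0052, 0.0000, 0.0000, 0.0000, 0.0000, 0.0000, 0.0000]  mean=-2.4716  Neff=2.1627  idx=[0, 0, 0, 1, 1, 1, 1, 1, 1, 2]
step 2: w=[0.0000, 0.0000, 0.0000, 0.0217, 0.0217, 0.0217, 0.0217, 0.0217, 0.0217, 0.8700]  mean=-1.4785  Neff=1.3163  idx=[3, 8, 9, 9, 9, 9, 9, 9, 9, 9]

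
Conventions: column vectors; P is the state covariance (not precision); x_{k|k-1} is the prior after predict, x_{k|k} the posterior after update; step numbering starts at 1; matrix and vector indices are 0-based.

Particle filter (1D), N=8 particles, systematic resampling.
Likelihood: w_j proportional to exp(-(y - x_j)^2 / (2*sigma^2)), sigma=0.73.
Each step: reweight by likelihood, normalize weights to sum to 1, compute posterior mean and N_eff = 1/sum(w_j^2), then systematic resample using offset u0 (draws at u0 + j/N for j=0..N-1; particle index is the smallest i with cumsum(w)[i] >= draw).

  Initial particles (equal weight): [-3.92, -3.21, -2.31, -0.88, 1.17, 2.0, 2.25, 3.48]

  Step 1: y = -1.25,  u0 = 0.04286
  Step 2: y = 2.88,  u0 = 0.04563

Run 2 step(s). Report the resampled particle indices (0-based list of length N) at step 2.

resampled_idx = [3, 3, 4, 5, 5, 6, 6, 7]

step 1: w=[0.0010, 0.0216, 0.2764, 0.6977, 0.0033, 0.0000, 0.0000, 0.0000]  mean=-1.3218  Neff=1.7741  idx=[2, 2, 2, 3, 3, 3, 3, 3]
step 2: w=[0.0000, 0.0000, 0.0000, 0.2000, 0.2000, 0.2000, 0.2000, 0.2000]  mean=-0.8800  Neff=5.0000  idx=[3, 3, 4, 5, 5, 6, 6, 7]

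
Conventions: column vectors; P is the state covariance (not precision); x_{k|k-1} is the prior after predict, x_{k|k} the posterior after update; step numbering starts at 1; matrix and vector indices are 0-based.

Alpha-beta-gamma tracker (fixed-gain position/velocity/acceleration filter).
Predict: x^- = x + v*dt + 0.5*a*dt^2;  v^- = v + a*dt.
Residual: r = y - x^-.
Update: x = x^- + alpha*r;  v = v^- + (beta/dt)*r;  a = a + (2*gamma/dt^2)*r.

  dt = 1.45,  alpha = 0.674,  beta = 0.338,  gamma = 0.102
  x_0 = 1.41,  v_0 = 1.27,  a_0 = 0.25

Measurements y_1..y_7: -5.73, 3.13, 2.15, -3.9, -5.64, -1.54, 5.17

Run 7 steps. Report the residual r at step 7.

step 1: x_pred=3.5143  r=-9.2443  x^+=-2.7164  v^+=-0.5224  a^+=-0.6470
step 2: x_pred=-4.1539  r=7.2839  x^+=0.7554  v^+=0.2374  a^+=0.0598
step 3: x_pred=1.1626  r=0.9874  x^+=1.8281  v^+=0.5543  a^+=0.1556
step 4: x_pred=2.7954  r=-6.6954  x^+=-1.7173  v^+=-0.7808  a^+=-0.4940
step 5: x_pred=-3.3688  r=-2.2712  x^+=-4.8996  v^+=-2.0266  a^+=-0.7144
step 6: x_pred=-8.5892  r=7.0492  x^+=-3.8380  v^+=-1.4193  a^+=-0.0304
step 7: x_pred=-5.9280  r=11.0980  x^+=1.5520  v^+=1.1235  a^+=1.0464

resid = 11.0980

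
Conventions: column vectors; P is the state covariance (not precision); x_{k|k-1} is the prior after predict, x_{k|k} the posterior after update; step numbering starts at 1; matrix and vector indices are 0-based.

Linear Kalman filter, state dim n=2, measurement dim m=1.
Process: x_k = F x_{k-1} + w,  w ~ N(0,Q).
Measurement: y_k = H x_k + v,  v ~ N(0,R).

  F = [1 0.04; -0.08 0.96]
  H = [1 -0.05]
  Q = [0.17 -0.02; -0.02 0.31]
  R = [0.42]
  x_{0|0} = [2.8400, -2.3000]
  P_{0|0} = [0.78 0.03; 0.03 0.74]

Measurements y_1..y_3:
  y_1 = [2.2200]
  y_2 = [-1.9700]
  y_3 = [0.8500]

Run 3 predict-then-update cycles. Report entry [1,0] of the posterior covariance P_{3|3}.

step 1: x^-=[2.7480, -2.4352]  P^-=[0.9536 -0.0253; -0.0253 0.9924]  S=[1.3786]  K=[0.6926; -0.0543]  nu=[-0.6498]  x^+=[2.2980, -2.3999]  P^+=[0.2922 0.0266; 0.0266 0.9883]
step 2: x^-=[2.2020, -2.4877]  P^-=[0.4659 0.0200; 0.0200 1.2186]  S=[0.8870]  K=[0.5242; -0.0461]  nu=[-4.2964]  x^+=[-0.0501, -2.2896]  P^+=[0.2222 0.0415; 0.0415 1.2167]
step 3: x^-=[-0.1417, -2.1940]  P^-=[0.3975 0.0486; 0.0486 1.4264]  S=[0.8162]  K=[0.4840; -0.0278]  nu=[0.8820]  x^+=[0.2852, -2.2185]  P^+=[0.2063 0.0596; 0.0596 1.4257]

P_post[1,0] = 0.0596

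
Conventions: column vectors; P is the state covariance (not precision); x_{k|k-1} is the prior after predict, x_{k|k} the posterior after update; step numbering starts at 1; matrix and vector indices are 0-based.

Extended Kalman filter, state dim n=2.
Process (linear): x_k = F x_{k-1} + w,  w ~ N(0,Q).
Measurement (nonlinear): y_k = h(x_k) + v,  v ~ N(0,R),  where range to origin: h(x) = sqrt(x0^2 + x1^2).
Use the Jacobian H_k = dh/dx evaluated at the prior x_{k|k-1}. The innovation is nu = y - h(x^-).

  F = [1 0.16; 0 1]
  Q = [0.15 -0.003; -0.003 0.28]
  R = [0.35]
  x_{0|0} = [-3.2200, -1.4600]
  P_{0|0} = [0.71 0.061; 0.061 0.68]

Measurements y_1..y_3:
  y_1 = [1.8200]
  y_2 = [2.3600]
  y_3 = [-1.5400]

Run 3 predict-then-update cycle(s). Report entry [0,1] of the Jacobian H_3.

H_jac[0,1] = -0.2798

step 1: x^-=[-3.4536, -1.4600]  P^-=[0.8969 0.1668; 0.1668 0.9600]  H_jac=[-0.9211 -0.3894]  S=[1.3761]  K=[-0.6475; -0.3833]  nu=[-1.9295]  x^+=[-2.2042, -0.7205]  P^+=[0.3199 -0.1747; -0.1747 0.7578]
step 2: x^-=[-2.3194, -0.7205]  P^-=[0.4334 -0.0565; -0.0565 1.0378]  H_jac=[-0.9550 -0.2966]  S=[0.8046]  K=[-0.4936; -0.3156]  nu=[-0.0688]  x^+=[-2.2855, -0.6988]  P^+=[0.2374 -0.1818; -0.1818 0.9577]
step 3: x^-=[-2.3973, -0.6988]  P^-=[0.3537 -0.0316; -0.0316 1.2377]  H_jac=[-0.9600 -0.2798]  S=[0.7560]  K=[-0.4375; -0.4180]  nu=[-4.0371]  x^+=[-0.6310, 0.9889]  P^+=[0.2090 -0.1698; -0.1698 1.1056]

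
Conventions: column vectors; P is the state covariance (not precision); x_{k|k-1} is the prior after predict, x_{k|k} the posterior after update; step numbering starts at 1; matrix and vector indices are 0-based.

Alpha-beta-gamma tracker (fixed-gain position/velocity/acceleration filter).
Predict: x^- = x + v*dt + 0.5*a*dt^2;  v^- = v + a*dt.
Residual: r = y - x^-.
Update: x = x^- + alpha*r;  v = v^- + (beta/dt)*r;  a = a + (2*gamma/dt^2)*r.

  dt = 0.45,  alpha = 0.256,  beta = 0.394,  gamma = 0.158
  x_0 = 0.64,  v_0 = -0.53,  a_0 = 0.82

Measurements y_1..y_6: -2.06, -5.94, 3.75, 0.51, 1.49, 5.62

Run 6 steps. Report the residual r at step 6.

resid = -2.6551

step 1: x_pred=0.4845  r=-2.5445  x^+=-0.1669  v^+=-2.3889  a^+=-3.1507
step 2: x_pred=-1.5609  r=-4.3791  x^+=-2.6819  v^+=-7.6409  a^+=-9.9843
step 3: x_pred=-7.1312  r=10.8812  x^+=-4.3456  v^+=-2.6067  a^+=6.9958
step 4: x_pred=-4.8103  r=5.3203  x^+=-3.4483  v^+=5.1997  a^+=15.2981
step 5: x_pred=0.4405  r=1.0495  x^+=0.7091  v^+=13.0027  a^+=16.9359
step 6: x_pred=8.2751  r=-2.6551  x^+=7.5954  v^+=18.2992  a^+=12.7926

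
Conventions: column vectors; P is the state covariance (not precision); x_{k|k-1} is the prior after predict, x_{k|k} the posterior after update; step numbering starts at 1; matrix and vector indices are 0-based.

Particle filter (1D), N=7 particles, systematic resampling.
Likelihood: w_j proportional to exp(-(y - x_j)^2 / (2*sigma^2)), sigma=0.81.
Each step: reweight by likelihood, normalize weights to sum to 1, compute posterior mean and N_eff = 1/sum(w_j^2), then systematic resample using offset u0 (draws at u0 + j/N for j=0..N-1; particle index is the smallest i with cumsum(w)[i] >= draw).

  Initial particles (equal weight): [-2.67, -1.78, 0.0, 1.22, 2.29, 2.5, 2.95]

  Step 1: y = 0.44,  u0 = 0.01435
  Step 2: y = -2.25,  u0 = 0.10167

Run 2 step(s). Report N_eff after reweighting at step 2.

N_eff = 1.1541

step 1: w=[0.0004, 0.0143, 0.5270, 0.3842, 0.0450, 0.0241, 0.0050]  mean=0.6203  Neff=2.3352  idx=[1, 2, 2, 2, 3, 3, 3]
step 2: w=[0.9300, 0.0232, 0.0232, 0.0232, 0.0001, 0.0001, 0.0001]  mean=-1.6549  Neff=1.1541  idx=[0, 0, 0, 0, 0, 0, 2]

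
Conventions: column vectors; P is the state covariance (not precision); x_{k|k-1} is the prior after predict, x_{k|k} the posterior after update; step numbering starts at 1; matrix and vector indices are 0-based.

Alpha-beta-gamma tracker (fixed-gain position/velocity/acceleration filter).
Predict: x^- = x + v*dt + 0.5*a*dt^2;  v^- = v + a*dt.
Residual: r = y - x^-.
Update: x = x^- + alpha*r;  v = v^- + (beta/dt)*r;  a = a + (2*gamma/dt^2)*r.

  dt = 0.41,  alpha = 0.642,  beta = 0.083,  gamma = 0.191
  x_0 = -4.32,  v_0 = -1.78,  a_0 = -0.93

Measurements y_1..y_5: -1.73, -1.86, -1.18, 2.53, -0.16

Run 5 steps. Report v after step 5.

step 1: x_pred=-5.1280  r=3.3980  x^+=-2.9465  v^+=-1.4734  a^+=6.7917
step 2: x_pred=-2.9797  r=1.1197  x^+=-2.2609  v^+=1.5379  a^+=9.3363
step 3: x_pred=-0.8456  r=-0.3344  x^+=-1.0603  v^+=5.2980  a^+=8.5764
step 4: x_pred=1.8328  r=0.6972  x^+=2.2804  v^+=8.9555  a^+=10.1609
step 5: x_pred=6.8062  r=-6.9662  x^+=2.3339  v^+=11.7113  a^+=-5.6695

v_post = 11.7113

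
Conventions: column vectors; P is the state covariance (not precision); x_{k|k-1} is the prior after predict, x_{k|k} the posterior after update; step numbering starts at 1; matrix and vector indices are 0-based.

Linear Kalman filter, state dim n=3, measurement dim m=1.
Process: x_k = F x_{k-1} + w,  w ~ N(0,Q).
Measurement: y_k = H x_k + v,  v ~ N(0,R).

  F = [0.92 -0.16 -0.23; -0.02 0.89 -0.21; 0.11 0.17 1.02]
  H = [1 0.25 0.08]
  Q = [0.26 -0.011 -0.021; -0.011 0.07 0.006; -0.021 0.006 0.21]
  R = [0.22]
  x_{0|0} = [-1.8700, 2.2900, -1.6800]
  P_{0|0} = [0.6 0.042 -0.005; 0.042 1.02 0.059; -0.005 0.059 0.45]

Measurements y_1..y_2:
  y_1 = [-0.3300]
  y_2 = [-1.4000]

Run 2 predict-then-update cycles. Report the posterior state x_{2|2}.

step 1: x^-=[-1.7004, 2.4283, -1.5300]  P^-=[0.8119 -0.1202 -0.1043; -0.1202 0.8744 0.1183; -0.1043 0.1183 0.7358]  S=[1.0192]  K=[0.7589; 0.1059; -0.0155]  nu=[0.8857]  x^+=[-1.0282, 2.5221, -1.5438]  P^+=[0.2249 -0.2021 -0.0922; -0.2021 0.8630 0.1199; -0.0922 0.1199 0.7356]
step 2: x^-=[-0.9944, 2.5894, -1.2590]  P^-=[0.6187 -0.2717 -0.3308; -0.2717 0.7477 0.0680; -0.3308 0.0680 1.0163]  S=[0.7058]  K=[0.7428; -0.1124; -0.3294]  nu=[-0.9522]  x^+=[-1.7017, 2.6964, -0.9453]  P^+=[0.2293 -0.2128 -0.1581; -0.2128 0.7388 0.0419; -0.1581 0.0419 0.9397]

x_post = [-1.7017, 2.6964, -0.9453]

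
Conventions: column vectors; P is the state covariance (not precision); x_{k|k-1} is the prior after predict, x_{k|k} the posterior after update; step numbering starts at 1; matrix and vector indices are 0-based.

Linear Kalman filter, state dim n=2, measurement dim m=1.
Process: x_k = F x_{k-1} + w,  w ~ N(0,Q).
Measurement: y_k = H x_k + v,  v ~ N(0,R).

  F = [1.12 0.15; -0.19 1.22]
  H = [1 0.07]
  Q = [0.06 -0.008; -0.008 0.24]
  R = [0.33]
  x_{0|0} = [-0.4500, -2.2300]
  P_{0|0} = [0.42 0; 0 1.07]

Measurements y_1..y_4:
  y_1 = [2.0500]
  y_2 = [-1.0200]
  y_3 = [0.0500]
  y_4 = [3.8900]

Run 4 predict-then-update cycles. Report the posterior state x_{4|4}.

step 1: x^-=[-0.8385, -2.6351]  P^-=[0.6109 0.0984; 0.0984 1.8478]  S=[0.9638]  K=[0.6410; 0.2363]  nu=[3.0730]  x^+=[1.1314, -1.9088]  P^+=[0.2149 -0.0476; -0.0476 1.7939]
step 2: x^-=[0.9809, -2.5437]  P^-=[0.3539 0.2109; 0.2109 2.9399]  S=[0.7278]  K=[0.5065; 0.5725]  nu=[-1.8228]  x^+=[0.0575, -3.5873]  P^+=[0.1672 -0.0002; -0.0002 2.7013]
step 3: x^-=[-0.4736, -4.3874]  P^-=[0.3304 0.4505; 0.4505 4.2668]  S=[0.7444]  K=[0.4862; 1.0065]  nu=[0.8308]  x^+=[-0.0697, -3.5513]  P^+=[0.1544 0.0862; 0.0862 3.5127]
step 4: x^-=[-0.6107, -4.3193]  P^-=[0.3617 0.7174; 0.7174 5.4339]  S=[0.8188]  K=[0.5031; 1.3407]  nu=[4.8031]  x^+=[1.8057, 2.1201]  P^+=[0.1545 0.1651; 0.1651 3.9622]

x_post = [1.8057, 2.1201]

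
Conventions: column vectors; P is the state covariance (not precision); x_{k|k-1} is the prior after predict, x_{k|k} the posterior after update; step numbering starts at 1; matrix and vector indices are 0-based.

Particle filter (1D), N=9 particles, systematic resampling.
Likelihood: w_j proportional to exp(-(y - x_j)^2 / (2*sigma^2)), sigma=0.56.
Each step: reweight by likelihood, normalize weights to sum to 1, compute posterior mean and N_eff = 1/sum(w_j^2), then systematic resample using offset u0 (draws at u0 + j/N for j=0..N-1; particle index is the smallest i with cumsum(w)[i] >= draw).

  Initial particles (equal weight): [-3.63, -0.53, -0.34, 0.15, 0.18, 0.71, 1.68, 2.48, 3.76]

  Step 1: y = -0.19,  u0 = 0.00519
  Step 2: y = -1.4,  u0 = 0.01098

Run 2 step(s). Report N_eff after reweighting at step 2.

step 1: w=[0.0000, 0.2241, 0.2600, 0.2241, 0.2166, 0.0741, 0.0010, 0.0000, 0.0000]  mean=-0.0803  Neff=4.5354  idx=[1, 1, 2, 2, 2, 3, 3, 4, 4]
step 2: w=[0.2537, 0.2537, 0.1414, 0.1414, 0.1414, 0.0184, 0.0184, 0.0158, 0.0158]  mean=-0.4019  Neff=5.2671  idx=[0, 0, 0, 1, 1, 2, 3, 3, 4]

N_eff = 5.2671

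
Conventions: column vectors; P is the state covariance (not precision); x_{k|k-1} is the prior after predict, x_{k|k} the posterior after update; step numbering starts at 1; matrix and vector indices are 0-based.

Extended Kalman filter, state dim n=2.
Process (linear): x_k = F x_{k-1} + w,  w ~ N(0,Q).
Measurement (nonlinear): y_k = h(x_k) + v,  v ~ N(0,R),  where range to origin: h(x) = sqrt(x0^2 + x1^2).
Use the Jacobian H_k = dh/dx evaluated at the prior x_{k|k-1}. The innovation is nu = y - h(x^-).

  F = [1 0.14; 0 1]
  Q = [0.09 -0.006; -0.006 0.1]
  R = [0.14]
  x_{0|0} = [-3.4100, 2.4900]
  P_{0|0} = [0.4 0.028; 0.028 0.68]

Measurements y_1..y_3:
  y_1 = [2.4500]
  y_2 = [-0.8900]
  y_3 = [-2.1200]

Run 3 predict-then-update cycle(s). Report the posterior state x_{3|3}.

x_post = [-1.6841, -1.5058]

step 1: x^-=[-3.0614, 2.4900]  P^-=[0.5112 0.1172; 0.1172 0.7800]  H_jac=[-0.7758 0.6310]  S=[0.6435]  K=[-0.5014; 0.6236]  nu=[-1.4962]  x^+=[-2.3113, 1.5570]  P^+=[0.3494 0.3184; 0.3184 0.5298]
step 2: x^-=[-2.0933, 1.5570]  P^-=[0.5390 0.3865; 0.3865 0.6298]  H_jac=[-0.8024 0.5968]  S=[0.3411]  K=[-0.5915; 0.1927]  nu=[-3.4989]  x^+=[-0.0238, 0.8829]  P^+=[0.4196 0.4254; 0.4254 0.6171]
step 3: x^-=[0.0998, 0.8829]  P^-=[0.6408 0.5058; 0.5058 0.7171]  H_jac=[0.1123 0.9937]  S=[0.9691]  K=[0.5929; 0.7940]  nu=[-3.0086]  x^+=[-1.6841, -1.5058]  P^+=[0.3002 0.0496; 0.0496 0.1063]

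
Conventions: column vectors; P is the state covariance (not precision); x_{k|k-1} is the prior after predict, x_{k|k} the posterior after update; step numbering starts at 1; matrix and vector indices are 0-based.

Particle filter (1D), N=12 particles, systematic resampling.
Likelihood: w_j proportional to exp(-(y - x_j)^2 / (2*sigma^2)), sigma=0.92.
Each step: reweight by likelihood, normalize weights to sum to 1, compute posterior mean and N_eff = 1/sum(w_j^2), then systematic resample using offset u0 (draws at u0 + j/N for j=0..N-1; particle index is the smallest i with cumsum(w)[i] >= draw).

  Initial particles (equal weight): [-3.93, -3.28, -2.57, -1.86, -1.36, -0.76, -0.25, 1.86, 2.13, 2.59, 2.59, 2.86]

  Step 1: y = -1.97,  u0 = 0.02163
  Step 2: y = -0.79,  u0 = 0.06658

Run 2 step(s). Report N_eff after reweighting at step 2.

N_eff = 8.1574

step 1: w=[0.0282, 0.0990, 0.2205, 0.2709, 0.2190, 0.1149, 0.0475, 0.0000, 0.0000, 0.0000, 0.0000, 0.0000]  mean=-1.9029  Neff=5.1022  idx=[0, 1, 2, 2, 3, 3, 3, 3, 4, 4, 5, 5]
step 2: w=[0.0005, 0.0043, 0.0256, 0.0256, 0.0845, 0.0845, 0.0845, 0.0845, 0.1371, 0.1371, 0.1660, 0.1660]  mean=-1.4010  Neff=8.1574  idx=[4, 5, 6, 7, 8, 8, 9, 9, 10, 10, 11, 11]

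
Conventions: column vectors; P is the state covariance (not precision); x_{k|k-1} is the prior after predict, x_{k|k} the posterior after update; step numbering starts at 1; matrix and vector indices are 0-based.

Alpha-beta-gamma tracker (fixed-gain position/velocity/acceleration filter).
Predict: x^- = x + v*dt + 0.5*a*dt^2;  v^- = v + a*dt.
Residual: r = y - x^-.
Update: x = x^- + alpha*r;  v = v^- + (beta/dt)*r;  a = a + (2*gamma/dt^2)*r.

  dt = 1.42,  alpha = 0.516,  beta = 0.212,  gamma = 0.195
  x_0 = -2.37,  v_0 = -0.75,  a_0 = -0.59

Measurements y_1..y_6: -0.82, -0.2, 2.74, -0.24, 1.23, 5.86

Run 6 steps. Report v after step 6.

step 1: x_pred=-4.0298  r=3.2098  x^+=-2.3736  v^+=-1.1086  a^+=0.0308
step 2: x_pred=-3.9167  r=3.7167  x^+=-1.9989  v^+=-0.5099  a^+=0.7497
step 3: x_pred=-1.9671  r=4.7071  x^+=0.4617  v^+=1.2574  a^+=1.6601
step 4: x_pred=3.9209  r=-4.1609  x^+=1.7739  v^+=2.9935  a^+=0.8553
step 5: x_pred=6.8870  r=-5.6570  x^+=3.9680  v^+=3.3635  a^+=-0.2388
step 6: x_pred=8.5034  r=-2.6434  x^+=7.1394  v^+=2.6297  a^+=-0.7501

v_post = 2.6297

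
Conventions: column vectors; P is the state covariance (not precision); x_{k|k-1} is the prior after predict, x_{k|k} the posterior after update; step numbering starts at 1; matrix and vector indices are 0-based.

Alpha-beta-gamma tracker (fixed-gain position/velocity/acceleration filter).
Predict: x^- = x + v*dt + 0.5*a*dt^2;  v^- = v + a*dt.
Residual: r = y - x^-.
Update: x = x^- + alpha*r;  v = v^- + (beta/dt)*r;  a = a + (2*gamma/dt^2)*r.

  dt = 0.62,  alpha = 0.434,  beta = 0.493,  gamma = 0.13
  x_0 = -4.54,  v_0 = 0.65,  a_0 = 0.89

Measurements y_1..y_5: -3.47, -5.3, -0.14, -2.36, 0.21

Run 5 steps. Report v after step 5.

step 1: x_pred=-3.9659  r=0.4959  x^+=-3.7507  v^+=1.5962  a^+=1.2254
step 2: x_pred=-2.5256  r=-2.7744  x^+=-3.7297  v^+=0.1498  a^+=-0.6511
step 3: x_pred=-3.7619  r=3.6219  x^+=-2.1900  v^+=2.6261  a^+=1.7987
step 4: x_pred=-0.2161  r=-2.1439  x^+=-1.1466  v^+=2.0366  a^+=0.3486
step 5: x_pred=0.1831  r=0.0269  x^+=0.1948  v^+=2.2741  a^+=0.3668

v_post = 2.2741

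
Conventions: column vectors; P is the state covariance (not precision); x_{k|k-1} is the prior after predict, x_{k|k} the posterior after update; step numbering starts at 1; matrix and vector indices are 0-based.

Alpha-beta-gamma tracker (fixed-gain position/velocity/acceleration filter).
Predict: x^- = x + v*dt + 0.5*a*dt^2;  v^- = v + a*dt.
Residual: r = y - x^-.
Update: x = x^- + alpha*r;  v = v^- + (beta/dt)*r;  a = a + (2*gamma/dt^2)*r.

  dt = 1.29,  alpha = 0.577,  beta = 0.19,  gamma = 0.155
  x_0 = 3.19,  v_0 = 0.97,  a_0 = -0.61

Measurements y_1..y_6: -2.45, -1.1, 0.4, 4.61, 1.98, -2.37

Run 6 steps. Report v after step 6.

step 1: x_pred=3.9337  r=-6.3837  x^+=0.2503  v^+=-0.7571  a^+=-1.7992
step 2: x_pred=-2.2234  r=1.1234  x^+=-1.5752  v^+=-2.9127  a^+=-1.5899
step 3: x_pred=-6.6554  r=7.0554  x^+=-2.5844  v^+=-3.9245  a^+=-0.2756
step 4: x_pred=-7.8764  r=12.4864  x^+=-0.6717  v^+=-2.4409  a^+=2.0504
step 5: x_pred=-2.1145  r=4.0945  x^+=0.2480  v^+=0.8072  a^+=2.8132
step 6: x_pred=3.6301  r=-6.0001  x^+=0.1680  v^+=3.5525  a^+=1.6955

v_post = 3.5525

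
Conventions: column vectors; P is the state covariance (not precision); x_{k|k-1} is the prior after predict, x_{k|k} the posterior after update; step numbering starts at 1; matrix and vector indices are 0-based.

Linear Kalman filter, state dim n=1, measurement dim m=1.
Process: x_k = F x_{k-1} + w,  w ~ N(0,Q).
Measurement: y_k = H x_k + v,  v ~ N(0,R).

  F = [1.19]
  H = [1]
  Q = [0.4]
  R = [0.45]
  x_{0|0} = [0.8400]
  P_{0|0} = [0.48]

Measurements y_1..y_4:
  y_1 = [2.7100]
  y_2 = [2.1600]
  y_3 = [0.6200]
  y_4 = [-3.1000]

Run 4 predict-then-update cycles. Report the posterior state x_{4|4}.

step 1: x^-=[0.9996]  P^-=[1.0797]  S=[1.5297]  K=[0.7058]  nu=[1.7104]  x^+=[2.2069]  P^+=[0.3176]
step 2: x^-=[2.6262]  P^-=[0.8498]  S=[1.2998]  K=[0.6538]  nu=[-0.4662]  x^+=[2.3214]  P^+=[0.2942]
step 3: x^-=[2.7625]  P^-=[0.8166]  S=[1.2666]  K=[0.6447]  nu=[-2.1425]  x^+=[1.3812]  P^+=[0.2901]
step 4: x^-=[1.6436]  P^-=[0.8108]  S=[1.2608]  K=[0.6431]  nu=[-4.7436]  x^+=[-1.4070]  P^+=[0.2894]

x_post = [-1.4070]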